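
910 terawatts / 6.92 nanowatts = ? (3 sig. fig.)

(910 × 10^12) / (6.92 × 10^-9) = 131.5 × 10^21

132000000000000000000000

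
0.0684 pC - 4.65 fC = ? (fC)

In fC:
  0.0684 pC = 0.0684 × 10^3 fC = 68.4
  4.65 fC → 4.65
Difference: 68.4 - 4.65 = 63.75

63.75 fC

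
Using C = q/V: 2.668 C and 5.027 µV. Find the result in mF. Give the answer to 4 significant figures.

(2.668) / (5.027 × 10⁻⁶) = 0.530734 × 10⁶ F

530700000 mF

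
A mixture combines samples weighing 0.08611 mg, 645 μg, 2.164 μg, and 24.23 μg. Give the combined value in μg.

In μg:
  0.08611 mg = 0.08611e3 μg = 86.11
  645 μg → 645
  2.164 μg → 2.164
  24.23 μg → 24.23
Sum: 86.11 + 645 + 2.164 + 24.23 = 757.504

757.504 μg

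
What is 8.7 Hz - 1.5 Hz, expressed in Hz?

7.2 Hz

In Hz:
  8.7 Hz → 8.7
  1.5 Hz → 1.5
Difference: 8.7 - 1.5 = 7.2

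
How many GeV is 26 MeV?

mega = 10^6, giga = 10^9; factor is 10^-3.
26 × 10^-3 = 0.026

0.026 GeV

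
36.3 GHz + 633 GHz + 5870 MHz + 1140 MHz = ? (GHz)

676.31 GHz

In GHz:
  36.3 GHz → 36.3
  633 GHz → 633
  5870 MHz = 5870 × 10^-3 GHz = 5.87
  1140 MHz = 1140 × 10^-3 GHz = 1.14
Sum: 36.3 + 633 + 5.87 + 1.14 = 676.31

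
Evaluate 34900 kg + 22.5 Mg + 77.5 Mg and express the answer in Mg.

In Mg:
  34900 kg = 34900 × 10^-3 Mg = 34.9
  22.5 Mg → 22.5
  77.5 Mg → 77.5
Sum: 34.9 + 22.5 + 77.5 = 134.9

134.9 Mg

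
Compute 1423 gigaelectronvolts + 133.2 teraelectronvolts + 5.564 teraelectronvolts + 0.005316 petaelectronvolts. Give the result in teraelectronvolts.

In teraelectronvolts:
  1423 gigaelectronvolts = 1423e-3 teraelectronvolts = 1.423
  133.2 teraelectronvolts → 133.2
  5.564 teraelectronvolts → 5.564
  0.005316 petaelectronvolts = 0.005316e3 teraelectronvolts = 5.316
Sum: 1.423 + 133.2 + 5.564 + 5.316 = 145.503

145.503 teraelectronvolts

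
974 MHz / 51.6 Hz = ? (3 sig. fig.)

(974e6) / (51.6) = 18.88e6

18900000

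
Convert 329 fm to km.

0.000000000000000329 km

femto = 1e-15, kilo = 1e3; factor is 1e-18.
329 × 1e-18 = 0.000000000000000329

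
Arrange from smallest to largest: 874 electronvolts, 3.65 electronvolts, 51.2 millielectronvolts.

874 electronvolts = 874 electronvolts
3.65 electronvolts = 3.65 electronvolts
51.2 millielectronvolts = 0.0512 electronvolts

51.2 millielectronvolts < 3.65 electronvolts < 874 electronvolts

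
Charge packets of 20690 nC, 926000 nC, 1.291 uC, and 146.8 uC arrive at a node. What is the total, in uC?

In uC:
  20690 nC = 20690 × 10⁻³ uC = 20.69
  926000 nC = 926000 × 10⁻³ uC = 926
  1.291 uC → 1.291
  146.8 uC → 146.8
Sum: 20.69 + 926 + 1.291 + 146.8 = 1094.781

1094.781 uC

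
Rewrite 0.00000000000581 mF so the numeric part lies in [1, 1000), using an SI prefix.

= 5.81e-15 F; 1e-15 is femto.

5.81 fF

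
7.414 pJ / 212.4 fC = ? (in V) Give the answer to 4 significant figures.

34.91 V

(7.414 × 10^-12) / (212.4 × 10^-15) = 0.0349058 × 10^3 V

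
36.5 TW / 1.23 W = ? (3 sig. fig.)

29700000000000

(36.5 × 10¹²) / (1.23) = 29.67 × 10¹²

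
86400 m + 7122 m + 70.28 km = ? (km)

In km:
  86400 m = 86400e-3 km = 86.4
  7122 m = 7122e-3 km = 7.122
  70.28 km → 70.28
Sum: 86.4 + 7.122 + 70.28 = 163.802

163.802 km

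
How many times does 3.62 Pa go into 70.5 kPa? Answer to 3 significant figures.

(70.5 × 10^3) / (3.62) = 19.48 × 10^3

19500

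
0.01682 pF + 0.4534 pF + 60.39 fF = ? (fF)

In fF:
  0.01682 pF = 0.01682 × 10^3 fF = 16.82
  0.4534 pF = 0.4534 × 10^3 fF = 453.4
  60.39 fF → 60.39
Sum: 16.82 + 453.4 + 60.39 = 530.61

530.61 fF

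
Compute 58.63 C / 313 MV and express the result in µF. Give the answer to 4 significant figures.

(58.63) / (313 × 10⁶) = 0.187316 × 10⁻⁶ F

0.1873 µF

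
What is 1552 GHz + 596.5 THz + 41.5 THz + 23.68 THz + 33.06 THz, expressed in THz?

In THz:
  1552 GHz = 1552 × 10^-3 THz = 1.552
  596.5 THz → 596.5
  41.5 THz → 41.5
  23.68 THz → 23.68
  33.06 THz → 33.06
Sum: 1.552 + 596.5 + 41.5 + 23.68 + 33.06 = 696.292

696.292 THz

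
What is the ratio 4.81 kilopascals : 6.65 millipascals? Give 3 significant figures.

723000

(4.81e3) / (6.65e-3) = 0.7233e6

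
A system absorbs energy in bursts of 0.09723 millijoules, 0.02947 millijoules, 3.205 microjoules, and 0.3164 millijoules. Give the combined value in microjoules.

In microjoules:
  0.09723 millijoules = 0.09723 × 10^3 microjoules = 97.23
  0.02947 millijoules = 0.02947 × 10^3 microjoules = 29.47
  3.205 microjoules → 3.205
  0.3164 millijoules = 0.3164 × 10^3 microjoules = 316.4
Sum: 97.23 + 29.47 + 3.205 + 316.4 = 446.305

446.305 microjoules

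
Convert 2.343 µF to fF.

micro = 10⁻⁶, femto = 10⁻¹⁵; factor is 10⁹.
2.343 × 10⁹ = 2343000000

2343000000 fF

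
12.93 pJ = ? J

0.00000000001293 J

pico = 10^-12, (no prefix) = 10^0; factor is 10^-12.
12.93 × 10^-12 = 0.00000000001293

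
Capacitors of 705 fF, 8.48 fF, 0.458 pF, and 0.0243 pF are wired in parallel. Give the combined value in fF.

1195.78 fF

In fF:
  705 fF → 705
  8.48 fF → 8.48
  0.458 pF = 0.458 × 10³ fF = 458
  0.0243 pF = 0.0243 × 10³ fF = 24.3
Sum: 705 + 8.48 + 458 + 24.3 = 1195.78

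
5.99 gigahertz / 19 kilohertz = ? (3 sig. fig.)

315000

(5.99 × 10^9) / (19 × 10^3) = 0.3153 × 10^6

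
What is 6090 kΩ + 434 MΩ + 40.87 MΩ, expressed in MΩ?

In MΩ:
  6090 kΩ = 6090 × 10^-3 MΩ = 6.09
  434 MΩ → 434
  40.87 MΩ → 40.87
Sum: 6.09 + 434 + 40.87 = 480.96

480.96 MΩ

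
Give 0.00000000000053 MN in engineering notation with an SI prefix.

530 nN

= 530 × 10⁻⁹ N; 10⁻⁹ is nano.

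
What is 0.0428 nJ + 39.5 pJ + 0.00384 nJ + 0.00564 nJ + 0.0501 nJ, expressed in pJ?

141.88 pJ

In pJ:
  0.0428 nJ = 0.0428 × 10^3 pJ = 42.8
  39.5 pJ → 39.5
  0.00384 nJ = 0.00384 × 10^3 pJ = 3.84
  0.00564 nJ = 0.00564 × 10^3 pJ = 5.64
  0.0501 nJ = 0.0501 × 10^3 pJ = 50.1
Sum: 42.8 + 39.5 + 3.84 + 5.64 + 50.1 = 141.88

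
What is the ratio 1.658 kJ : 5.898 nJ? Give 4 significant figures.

(1.658 × 10^3) / (5.898 × 10^-9) = 0.28111 × 10^12

281100000000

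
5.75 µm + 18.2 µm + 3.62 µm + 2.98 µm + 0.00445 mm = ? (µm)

35 µm

In µm:
  5.75 µm → 5.75
  18.2 µm → 18.2
  3.62 µm → 3.62
  2.98 µm → 2.98
  0.00445 mm = 0.00445e3 µm = 4.45
Sum: 5.75 + 18.2 + 3.62 + 2.98 + 4.45 = 35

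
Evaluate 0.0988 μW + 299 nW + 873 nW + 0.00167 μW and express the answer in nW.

In nW:
  0.0988 μW = 0.0988 × 10^3 nW = 98.8
  299 nW → 299
  873 nW → 873
  0.00167 μW = 0.00167 × 10^3 nW = 1.67
Sum: 98.8 + 299 + 873 + 1.67 = 1272.47

1272.47 nW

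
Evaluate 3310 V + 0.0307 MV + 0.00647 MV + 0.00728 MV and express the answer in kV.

47.76 kV

In kV:
  3310 V = 3310 × 10⁻³ kV = 3.31
  0.0307 MV = 0.0307 × 10³ kV = 30.7
  0.00647 MV = 0.00647 × 10³ kV = 6.47
  0.00728 MV = 0.00728 × 10³ kV = 7.28
Sum: 3.31 + 30.7 + 6.47 + 7.28 = 47.76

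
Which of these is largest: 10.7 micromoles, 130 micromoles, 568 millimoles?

568 millimoles

10.7 micromoles = 0.0000107 moles
130 micromoles = 0.00013 moles
568 millimoles = 0.568 moles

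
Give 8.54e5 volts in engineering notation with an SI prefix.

854 kilovolts

= 854e3 volts; 1e3 is kilo.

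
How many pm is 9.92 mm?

9920000000 pm

milli = 10^-3, pico = 10^-12; factor is 10^9.
9.92 × 10^9 = 9920000000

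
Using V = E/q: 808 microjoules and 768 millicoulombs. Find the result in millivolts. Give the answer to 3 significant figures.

(808 × 10^-6) / (768 × 10^-3) = 1.0521 × 10^-3 V

1.05 millivolts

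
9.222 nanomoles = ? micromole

0.009222 micromoles

nano = 10^-9, micro = 10^-6; factor is 10^-3.
9.222 × 10^-3 = 0.009222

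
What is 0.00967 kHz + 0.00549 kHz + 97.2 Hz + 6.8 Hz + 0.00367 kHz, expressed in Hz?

In Hz:
  0.00967 kHz = 0.00967 × 10³ Hz = 9.67
  0.00549 kHz = 0.00549 × 10³ Hz = 5.49
  97.2 Hz → 97.2
  6.8 Hz → 6.8
  0.00367 kHz = 0.00367 × 10³ Hz = 3.67
Sum: 9.67 + 5.49 + 97.2 + 6.8 + 3.67 = 122.83

122.83 Hz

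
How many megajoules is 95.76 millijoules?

milli = 1e-3, mega = 1e6; factor is 1e-9.
95.76 × 1e-9 = 0.00000009576

0.00000009576 megajoules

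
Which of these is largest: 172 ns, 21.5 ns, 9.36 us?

9.36 us

172 ns = 0.000000172 s
21.5 ns = 0.0000000215 s
9.36 us = 0.00000936 s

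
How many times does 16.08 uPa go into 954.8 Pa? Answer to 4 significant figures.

59380000

(954.8) / (16.08 × 10⁻⁶) = 59.378 × 10⁶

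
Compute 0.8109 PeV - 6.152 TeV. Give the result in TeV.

In TeV:
  0.8109 PeV = 0.8109e3 TeV = 810.9
  6.152 TeV → 6.152
Difference: 810.9 - 6.152 = 804.748

804.748 TeV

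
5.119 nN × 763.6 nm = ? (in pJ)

5.119 × 10⁻⁹ × 763.6 × 10⁻⁹ = 3908.8684 × 10⁻¹⁸ J

0.0039088684 pJ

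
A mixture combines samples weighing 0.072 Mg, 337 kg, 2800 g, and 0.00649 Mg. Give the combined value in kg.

418.29 kg

In kg:
  0.072 Mg = 0.072 × 10³ kg = 72
  337 kg → 337
  2800 g = 2800 × 10⁻³ kg = 2.8
  0.00649 Mg = 0.00649 × 10³ kg = 6.49
Sum: 72 + 337 + 2.8 + 6.49 = 418.29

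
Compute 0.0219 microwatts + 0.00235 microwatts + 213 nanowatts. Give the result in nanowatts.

237.25 nanowatts

In nanowatts:
  0.0219 microwatts = 0.0219 × 10³ nanowatts = 21.9
  0.00235 microwatts = 0.00235 × 10³ nanowatts = 2.35
  213 nanowatts → 213
Sum: 21.9 + 2.35 + 213 = 237.25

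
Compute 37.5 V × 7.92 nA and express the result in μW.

0.297 μW

37.5 × 7.92e-9 = 297e-9 W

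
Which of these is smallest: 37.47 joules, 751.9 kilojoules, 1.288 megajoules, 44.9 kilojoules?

37.47 joules = 37.47 joules
751.9 kilojoules = 751900 joules
1.288 megajoules = 1288000 joules
44.9 kilojoules = 44900 joules

37.47 joules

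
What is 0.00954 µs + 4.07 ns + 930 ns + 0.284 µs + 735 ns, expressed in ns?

In ns:
  0.00954 µs = 0.00954e3 ns = 9.54
  4.07 ns → 4.07
  930 ns → 930
  0.284 µs = 0.284e3 ns = 284
  735 ns → 735
Sum: 9.54 + 4.07 + 930 + 284 + 735 = 1962.61

1962.61 ns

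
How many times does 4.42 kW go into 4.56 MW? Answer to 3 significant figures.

(4.56 × 10^6) / (4.42 × 10^3) = 1.032 × 10^3

1030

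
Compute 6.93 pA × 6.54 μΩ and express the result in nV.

6.93 × 10⁻¹² × 6.54 × 10⁻⁶ = 45.3222 × 10⁻¹⁸ V

0.0000000453222 nV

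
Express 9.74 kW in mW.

9740000 mW

kilo = 10³, milli = 10⁻³; factor is 10⁶.
9.74 × 10⁶ = 9740000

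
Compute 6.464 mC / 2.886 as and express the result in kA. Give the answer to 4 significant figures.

(6.464 × 10⁻³) / (2.886 × 10⁻¹⁸) = 2.23978 × 10¹⁵ A

2240000000000 kA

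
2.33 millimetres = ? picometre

2330000000 picometres

milli = 10^-3, pico = 10^-12; factor is 10^9.
2.33 × 10^9 = 2330000000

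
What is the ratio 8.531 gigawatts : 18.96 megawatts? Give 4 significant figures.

(8.531e9) / (18.96e6) = 0.44995e3

449.9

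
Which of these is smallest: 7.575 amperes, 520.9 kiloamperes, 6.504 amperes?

7.575 amperes = 7.575 amperes
520.9 kiloamperes = 520900 amperes
6.504 amperes = 6.504 amperes

6.504 amperes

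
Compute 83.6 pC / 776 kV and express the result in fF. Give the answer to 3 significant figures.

(83.6 × 10^-12) / (776 × 10^3) = 0.10773 × 10^-15 F

0.108 fF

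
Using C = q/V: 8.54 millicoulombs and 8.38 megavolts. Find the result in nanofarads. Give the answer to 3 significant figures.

1.02 nanofarads

(8.54 × 10⁻³) / (8.38 × 10⁶) = 1.0191 × 10⁻⁹ F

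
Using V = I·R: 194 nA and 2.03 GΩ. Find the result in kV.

194 × 10^-9 × 2.03 × 10^9 = 393.82 V

0.39382 kV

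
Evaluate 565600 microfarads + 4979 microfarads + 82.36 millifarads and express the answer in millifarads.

652.939 millifarads

In millifarads:
  565600 microfarads = 565600 × 10^-3 millifarads = 565.6
  4979 microfarads = 4979 × 10^-3 millifarads = 4.979
  82.36 millifarads → 82.36
Sum: 565.6 + 4.979 + 82.36 = 652.939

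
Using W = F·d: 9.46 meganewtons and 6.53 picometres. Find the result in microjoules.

9.46 × 10⁶ × 6.53 × 10⁻¹² = 61.7738 × 10⁻⁶ J

61.7738 microjoules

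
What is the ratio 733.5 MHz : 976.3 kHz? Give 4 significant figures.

751.3

(733.5 × 10⁶) / (976.3 × 10³) = 0.75131 × 10³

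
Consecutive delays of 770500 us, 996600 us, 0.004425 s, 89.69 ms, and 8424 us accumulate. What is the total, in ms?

1869.639 ms

In ms:
  770500 us = 770500e-3 ms = 770.5
  996600 us = 996600e-3 ms = 996.6
  0.004425 s = 0.004425e3 ms = 4.425
  89.69 ms → 89.69
  8424 us = 8424e-3 ms = 8.424
Sum: 770.5 + 996.6 + 4.425 + 89.69 + 8.424 = 1869.639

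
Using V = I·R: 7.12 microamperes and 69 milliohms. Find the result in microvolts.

0.49128 microvolts

7.12 × 10⁻⁶ × 69 × 10⁻³ = 491.28 × 10⁻⁹ V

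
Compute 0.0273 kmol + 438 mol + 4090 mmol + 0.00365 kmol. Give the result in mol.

473.04 mol

In mol:
  0.0273 kmol = 0.0273 × 10³ mol = 27.3
  438 mol → 438
  4090 mmol = 4090 × 10⁻³ mol = 4.09
  0.00365 kmol = 0.00365 × 10³ mol = 3.65
Sum: 27.3 + 438 + 4.09 + 3.65 = 473.04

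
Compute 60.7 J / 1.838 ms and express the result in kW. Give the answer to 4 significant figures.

(60.7) / (1.838 × 10⁻³) = 33.025 × 10³ W

33.03 kW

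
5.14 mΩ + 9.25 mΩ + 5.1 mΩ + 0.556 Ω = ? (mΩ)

575.49 mΩ

In mΩ:
  5.14 mΩ → 5.14
  9.25 mΩ → 9.25
  5.1 mΩ → 5.1
  0.556 Ω = 0.556 × 10³ mΩ = 556
Sum: 5.14 + 9.25 + 5.1 + 556 = 575.49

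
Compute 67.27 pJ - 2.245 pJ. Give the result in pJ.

In pJ:
  67.27 pJ → 67.27
  2.245 pJ → 2.245
Difference: 67.27 - 2.245 = 65.025

65.025 pJ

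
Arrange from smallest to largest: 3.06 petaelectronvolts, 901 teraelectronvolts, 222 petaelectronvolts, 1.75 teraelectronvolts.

1.75 teraelectronvolts < 901 teraelectronvolts < 3.06 petaelectronvolts < 222 petaelectronvolts

3.06 petaelectronvolts = 3060000000000000 electronvolts
901 teraelectronvolts = 901000000000000 electronvolts
222 petaelectronvolts = 222000000000000000 electronvolts
1.75 teraelectronvolts = 1750000000000 electronvolts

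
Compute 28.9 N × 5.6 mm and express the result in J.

28.9 × 5.6 × 10⁻³ = 161.84 × 10⁻³ J

0.16184 J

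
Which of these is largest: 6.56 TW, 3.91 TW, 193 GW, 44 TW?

44 TW

6.56 TW = 6560000000000 W
3.91 TW = 3910000000000 W
193 GW = 193000000000 W
44 TW = 44000000000000 W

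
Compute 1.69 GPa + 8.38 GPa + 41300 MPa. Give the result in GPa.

51.37 GPa

In GPa:
  1.69 GPa → 1.69
  8.38 GPa → 8.38
  41300 MPa = 41300e-3 GPa = 41.3
Sum: 1.69 + 8.38 + 41.3 = 51.37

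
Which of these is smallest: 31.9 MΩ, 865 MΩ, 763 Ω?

31.9 MΩ = 31900000 Ω
865 MΩ = 865000000 Ω
763 Ω = 763 Ω

763 Ω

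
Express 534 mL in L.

0.534 L

milli = 10^-3, (no prefix) = 10^0; factor is 10^-3.
534 × 10^-3 = 0.534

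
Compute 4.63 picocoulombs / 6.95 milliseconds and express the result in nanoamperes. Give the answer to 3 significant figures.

0.666 nanoamperes

(4.63 × 10^-12) / (6.95 × 10^-3) = 0.66619 × 10^-9 A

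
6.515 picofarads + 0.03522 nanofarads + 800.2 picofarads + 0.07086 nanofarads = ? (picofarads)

912.795 picofarads

In picofarads:
  6.515 picofarads → 6.515
  0.03522 nanofarads = 0.03522 × 10³ picofarads = 35.22
  800.2 picofarads → 800.2
  0.07086 nanofarads = 0.07086 × 10³ picofarads = 70.86
Sum: 6.515 + 35.22 + 800.2 + 70.86 = 912.795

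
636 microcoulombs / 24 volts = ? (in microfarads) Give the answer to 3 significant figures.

26.5 microfarads

(636 × 10^-6) / (24) = 26.5 × 10^-6 F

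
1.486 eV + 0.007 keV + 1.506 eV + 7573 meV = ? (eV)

In eV:
  1.486 eV → 1.486
  0.007 keV = 0.007 × 10^3 eV = 7
  1.506 eV → 1.506
  7573 meV = 7573 × 10^-3 eV = 7.573
Sum: 1.486 + 7 + 1.506 + 7.573 = 17.565

17.565 eV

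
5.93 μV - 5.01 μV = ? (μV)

0.92 μV

In μV:
  5.93 μV → 5.93
  5.01 μV → 5.01
Difference: 5.93 - 5.01 = 0.92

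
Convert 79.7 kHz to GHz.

kilo = 10³, giga = 10⁹; factor is 10⁻⁶.
79.7 × 10⁻⁶ = 0.0000797

0.0000797 GHz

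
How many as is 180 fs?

femto = 1e-15, atto = 1e-18; factor is 1e3.
180 × 1e3 = 180000

180000 as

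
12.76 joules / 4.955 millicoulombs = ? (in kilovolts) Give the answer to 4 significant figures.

(12.76) / (4.955 × 10⁻³) = 2.57518 × 10³ V

2.575 kilovolts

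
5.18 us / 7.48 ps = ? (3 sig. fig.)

(5.18 × 10^-6) / (7.48 × 10^-12) = 0.6925 × 10^6

693000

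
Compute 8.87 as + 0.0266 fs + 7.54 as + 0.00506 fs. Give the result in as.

In as:
  8.87 as → 8.87
  0.0266 fs = 0.0266 × 10^3 as = 26.6
  7.54 as → 7.54
  0.00506 fs = 0.00506 × 10^3 as = 5.06
Sum: 8.87 + 26.6 + 7.54 + 5.06 = 48.07

48.07 as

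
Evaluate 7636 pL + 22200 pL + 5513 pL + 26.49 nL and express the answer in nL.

61.839 nL

In nL:
  7636 pL = 7636 × 10⁻³ nL = 7.636
  22200 pL = 22200 × 10⁻³ nL = 22.2
  5513 pL = 5513 × 10⁻³ nL = 5.513
  26.49 nL → 26.49
Sum: 7.636 + 22.2 + 5.513 + 26.49 = 61.839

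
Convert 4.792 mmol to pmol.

milli = 1e-3, pico = 1e-12; factor is 1e9.
4.792 × 1e9 = 4792000000

4792000000 pmol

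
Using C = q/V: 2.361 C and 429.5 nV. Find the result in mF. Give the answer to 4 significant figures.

5497000000 mF

(2.361) / (429.5 × 10⁻⁹) = 0.00549709 × 10⁹ F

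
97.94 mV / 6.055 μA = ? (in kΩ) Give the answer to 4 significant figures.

(97.94 × 10⁻³) / (6.055 × 10⁻⁶) = 16.1751 × 10³ Ω

16.18 kΩ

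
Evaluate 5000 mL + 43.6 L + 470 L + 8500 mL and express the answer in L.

In L:
  5000 mL = 5000 × 10^-3 L = 5
  43.6 L → 43.6
  470 L → 470
  8500 mL = 8500 × 10^-3 L = 8.5
Sum: 5 + 43.6 + 470 + 8.5 = 527.1

527.1 L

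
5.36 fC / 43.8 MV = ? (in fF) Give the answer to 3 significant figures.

0.000000122 fF

(5.36 × 10⁻¹⁵) / (43.8 × 10⁶) = 0.12237 × 10⁻²¹ F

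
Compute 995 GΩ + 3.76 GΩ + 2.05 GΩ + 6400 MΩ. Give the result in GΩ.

1007.21 GΩ

In GΩ:
  995 GΩ → 995
  3.76 GΩ → 3.76
  2.05 GΩ → 2.05
  6400 MΩ = 6400 × 10^-3 GΩ = 6.4
Sum: 995 + 3.76 + 2.05 + 6.4 = 1007.21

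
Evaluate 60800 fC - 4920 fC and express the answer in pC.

In pC:
  60800 fC = 60800 × 10^-3 pC = 60.8
  4920 fC = 4920 × 10^-3 pC = 4.92
Difference: 60.8 - 4.92 = 55.88

55.88 pC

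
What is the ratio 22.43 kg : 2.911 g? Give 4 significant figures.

7705

(22.43 × 10^3) / (2.911) = 7.7053 × 10^3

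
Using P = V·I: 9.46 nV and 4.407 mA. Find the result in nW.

0.04169022 nW

9.46e-9 × 4.407e-3 = 41.69022e-12 W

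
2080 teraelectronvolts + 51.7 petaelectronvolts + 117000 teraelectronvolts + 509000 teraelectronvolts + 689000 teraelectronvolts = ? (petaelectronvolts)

1368.78 petaelectronvolts

In petaelectronvolts:
  2080 teraelectronvolts = 2080 × 10^-3 petaelectronvolts = 2.08
  51.7 petaelectronvolts → 51.7
  117000 teraelectronvolts = 117000 × 10^-3 petaelectronvolts = 117
  509000 teraelectronvolts = 509000 × 10^-3 petaelectronvolts = 509
  689000 teraelectronvolts = 689000 × 10^-3 petaelectronvolts = 689
Sum: 2.08 + 51.7 + 117 + 509 + 689 = 1368.78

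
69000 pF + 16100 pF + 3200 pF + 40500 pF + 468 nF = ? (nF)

596.8 nF

In nF:
  69000 pF = 69000 × 10⁻³ nF = 69
  16100 pF = 16100 × 10⁻³ nF = 16.1
  3200 pF = 3200 × 10⁻³ nF = 3.2
  40500 pF = 40500 × 10⁻³ nF = 40.5
  468 nF → 468
Sum: 69 + 16.1 + 3.2 + 40.5 + 468 = 596.8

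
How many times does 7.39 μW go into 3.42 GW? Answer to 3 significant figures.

(3.42e9) / (7.39e-6) = 0.4628e15

463000000000000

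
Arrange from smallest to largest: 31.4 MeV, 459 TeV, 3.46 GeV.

31.4 MeV < 3.46 GeV < 459 TeV

31.4 MeV = 31400000 eV
459 TeV = 459000000000000 eV
3.46 GeV = 3460000000 eV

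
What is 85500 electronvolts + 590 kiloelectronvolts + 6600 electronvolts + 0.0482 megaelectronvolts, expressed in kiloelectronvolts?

730.3 kiloelectronvolts

In kiloelectronvolts:
  85500 electronvolts = 85500 × 10⁻³ kiloelectronvolts = 85.5
  590 kiloelectronvolts → 590
  6600 electronvolts = 6600 × 10⁻³ kiloelectronvolts = 6.6
  0.0482 megaelectronvolts = 0.0482 × 10³ kiloelectronvolts = 48.2
Sum: 85.5 + 590 + 6.6 + 48.2 = 730.3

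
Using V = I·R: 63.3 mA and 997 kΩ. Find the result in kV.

63.3 × 10^-3 × 997 × 10^3 = 63110.1 V

63.1101 kV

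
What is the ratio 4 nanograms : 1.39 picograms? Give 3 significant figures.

2880

(4e-9) / (1.39e-12) = 2.878e3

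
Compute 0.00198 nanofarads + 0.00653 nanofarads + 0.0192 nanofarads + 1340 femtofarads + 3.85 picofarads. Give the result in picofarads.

32.9 picofarads

In picofarads:
  0.00198 nanofarads = 0.00198e3 picofarads = 1.98
  0.00653 nanofarads = 0.00653e3 picofarads = 6.53
  0.0192 nanofarads = 0.0192e3 picofarads = 19.2
  1340 femtofarads = 1340e-3 picofarads = 1.34
  3.85 picofarads → 3.85
Sum: 1.98 + 6.53 + 19.2 + 1.34 + 3.85 = 32.9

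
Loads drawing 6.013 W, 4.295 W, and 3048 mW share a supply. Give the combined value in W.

In W:
  6.013 W → 6.013
  4.295 W → 4.295
  3048 mW = 3048e-3 W = 3.048
Sum: 6.013 + 4.295 + 3.048 = 13.356

13.356 W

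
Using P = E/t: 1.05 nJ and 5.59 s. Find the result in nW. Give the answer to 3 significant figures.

(1.05 × 10^-9) / (5.59) = 0.18784 × 10^-9 W

0.188 nW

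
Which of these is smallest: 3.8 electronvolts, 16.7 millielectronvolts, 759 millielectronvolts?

16.7 millielectronvolts

3.8 electronvolts = 3.8 electronvolts
16.7 millielectronvolts = 0.0167 electronvolts
759 millielectronvolts = 0.759 electronvolts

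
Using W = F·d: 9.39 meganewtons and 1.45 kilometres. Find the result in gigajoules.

13.6155 gigajoules

9.39 × 10^6 × 1.45 × 10^3 = 13.6155 × 10^9 J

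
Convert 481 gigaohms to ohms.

481000000000 ohms

giga = 10⁹, (no prefix) = 10⁰; factor is 10⁹.
481 × 10⁹ = 481000000000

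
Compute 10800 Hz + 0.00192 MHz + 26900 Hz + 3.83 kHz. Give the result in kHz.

In kHz:
  10800 Hz = 10800 × 10⁻³ kHz = 10.8
  0.00192 MHz = 0.00192 × 10³ kHz = 1.92
  26900 Hz = 26900 × 10⁻³ kHz = 26.9
  3.83 kHz → 3.83
Sum: 10.8 + 1.92 + 26.9 + 3.83 = 43.45

43.45 kHz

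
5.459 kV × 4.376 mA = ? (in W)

23.888584 W

5.459e3 × 4.376e-3 = 23.888584 W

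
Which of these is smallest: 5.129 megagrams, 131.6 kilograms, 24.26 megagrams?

5.129 megagrams = 5129000 grams
131.6 kilograms = 131600 grams
24.26 megagrams = 24260000 grams

131.6 kilograms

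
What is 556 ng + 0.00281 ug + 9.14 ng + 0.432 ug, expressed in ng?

In ng:
  556 ng → 556
  0.00281 ug = 0.00281 × 10³ ng = 2.81
  9.14 ng → 9.14
  0.432 ug = 0.432 × 10³ ng = 432
Sum: 556 + 2.81 + 9.14 + 432 = 999.95

999.95 ng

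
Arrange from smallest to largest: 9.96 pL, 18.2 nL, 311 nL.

9.96 pL < 18.2 nL < 311 nL

9.96 pL = 0.00000000000996 L
18.2 nL = 0.0000000182 L
311 nL = 0.000000311 L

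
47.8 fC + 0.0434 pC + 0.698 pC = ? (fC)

789.2 fC

In fC:
  47.8 fC → 47.8
  0.0434 pC = 0.0434 × 10^3 fC = 43.4
  0.698 pC = 0.698 × 10^3 fC = 698
Sum: 47.8 + 43.4 + 698 = 789.2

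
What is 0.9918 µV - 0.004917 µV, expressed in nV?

In nV:
  0.9918 µV = 0.9918 × 10³ nV = 991.8
  0.004917 µV = 0.004917 × 10³ nV = 4.917
Difference: 991.8 - 4.917 = 986.883

986.883 nV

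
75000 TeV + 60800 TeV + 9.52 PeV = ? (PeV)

145.32 PeV

In PeV:
  75000 TeV = 75000 × 10⁻³ PeV = 75
  60800 TeV = 60800 × 10⁻³ PeV = 60.8
  9.52 PeV → 9.52
Sum: 75 + 60.8 + 9.52 = 145.32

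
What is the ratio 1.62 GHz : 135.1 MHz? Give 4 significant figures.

11.99

(1.62 × 10⁹) / (135.1 × 10⁶) = 0.011991 × 10³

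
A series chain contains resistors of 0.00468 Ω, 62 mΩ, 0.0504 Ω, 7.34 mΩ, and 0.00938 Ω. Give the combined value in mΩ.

133.8 mΩ

In mΩ:
  0.00468 Ω = 0.00468 × 10^3 mΩ = 4.68
  62 mΩ → 62
  0.0504 Ω = 0.0504 × 10^3 mΩ = 50.4
  7.34 mΩ → 7.34
  0.00938 Ω = 0.00938 × 10^3 mΩ = 9.38
Sum: 4.68 + 62 + 50.4 + 7.34 + 9.38 = 133.8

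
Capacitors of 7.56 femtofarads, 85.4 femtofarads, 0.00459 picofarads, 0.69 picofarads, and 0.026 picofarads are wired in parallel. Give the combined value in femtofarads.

In femtofarads:
  7.56 femtofarads → 7.56
  85.4 femtofarads → 85.4
  0.00459 picofarads = 0.00459 × 10³ femtofarads = 4.59
  0.69 picofarads = 0.69 × 10³ femtofarads = 690
  0.026 picofarads = 0.026 × 10³ femtofarads = 26
Sum: 7.56 + 85.4 + 4.59 + 690 + 26 = 813.55

813.55 femtofarads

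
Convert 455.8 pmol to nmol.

pico = 10^-12, nano = 10^-9; factor is 10^-3.
455.8 × 10^-3 = 0.4558

0.4558 nmol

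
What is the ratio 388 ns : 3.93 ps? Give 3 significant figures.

98700

(388 × 10^-9) / (3.93 × 10^-12) = 98.73 × 10^3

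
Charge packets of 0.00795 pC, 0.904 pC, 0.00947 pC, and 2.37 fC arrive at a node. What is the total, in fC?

923.79 fC

In fC:
  0.00795 pC = 0.00795e3 fC = 7.95
  0.904 pC = 0.904e3 fC = 904
  0.00947 pC = 0.00947e3 fC = 9.47
  2.37 fC → 2.37
Sum: 7.95 + 904 + 9.47 + 2.37 = 923.79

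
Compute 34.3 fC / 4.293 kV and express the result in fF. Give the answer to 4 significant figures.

(34.3 × 10⁻¹⁵) / (4.293 × 10³) = 7.98975 × 10⁻¹⁸ F

0.007990 fF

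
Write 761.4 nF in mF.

0.0007614 mF

nano = 1e-9, milli = 1e-3; factor is 1e-6.
761.4 × 1e-6 = 0.0007614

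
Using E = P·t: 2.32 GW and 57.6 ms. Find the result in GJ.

0.133632 GJ

2.32 × 10⁹ × 57.6 × 10⁻³ = 133.632 × 10⁶ J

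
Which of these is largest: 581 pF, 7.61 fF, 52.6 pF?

581 pF = 0.000000000581 F
7.61 fF = 0.00000000000000761 F
52.6 pF = 0.0000000000526 F

581 pF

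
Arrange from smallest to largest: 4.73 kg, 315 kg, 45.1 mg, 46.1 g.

45.1 mg < 46.1 g < 4.73 kg < 315 kg

4.73 kg = 4730 g
315 kg = 315000 g
45.1 mg = 0.0451 g
46.1 g = 46.1 g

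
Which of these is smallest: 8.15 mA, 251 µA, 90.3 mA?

251 µA

8.15 mA = 0.00815 A
251 µA = 0.000251 A
90.3 mA = 0.0903 A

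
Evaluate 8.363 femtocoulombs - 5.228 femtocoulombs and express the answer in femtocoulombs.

In femtocoulombs:
  8.363 femtocoulombs → 8.363
  5.228 femtocoulombs → 5.228
Difference: 8.363 - 5.228 = 3.135

3.135 femtocoulombs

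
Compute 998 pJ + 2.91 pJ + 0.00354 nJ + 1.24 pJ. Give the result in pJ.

In pJ:
  998 pJ → 998
  2.91 pJ → 2.91
  0.00354 nJ = 0.00354 × 10³ pJ = 3.54
  1.24 pJ → 1.24
Sum: 998 + 2.91 + 3.54 + 1.24 = 1005.69

1005.69 pJ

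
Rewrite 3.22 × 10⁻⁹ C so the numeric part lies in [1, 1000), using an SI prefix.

3.22 nC

= 3.22 × 10⁻⁹ C; 10⁻⁹ is nano.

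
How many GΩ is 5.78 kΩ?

kilo = 1e3, giga = 1e9; factor is 1e-6.
5.78 × 1e-6 = 0.00000578

0.00000578 GΩ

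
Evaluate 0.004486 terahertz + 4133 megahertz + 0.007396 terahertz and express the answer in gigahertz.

16.015 gigahertz

In gigahertz:
  0.004486 terahertz = 0.004486 × 10³ gigahertz = 4.486
  4133 megahertz = 4133 × 10⁻³ gigahertz = 4.133
  0.007396 terahertz = 0.007396 × 10³ gigahertz = 7.396
Sum: 4.486 + 4.133 + 7.396 = 16.015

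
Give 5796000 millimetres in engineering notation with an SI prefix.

= 5.796 × 10³ metres; 10³ is kilo.

5.796 kilometres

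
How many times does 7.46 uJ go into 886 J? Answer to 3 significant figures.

(886) / (7.46 × 10^-6) = 118.8 × 10^6

119000000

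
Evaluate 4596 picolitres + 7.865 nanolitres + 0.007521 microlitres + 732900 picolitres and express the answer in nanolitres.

In nanolitres:
  4596 picolitres = 4596 × 10^-3 nanolitres = 4.596
  7.865 nanolitres → 7.865
  0.007521 microlitres = 0.007521 × 10^3 nanolitres = 7.521
  732900 picolitres = 732900 × 10^-3 nanolitres = 732.9
Sum: 4.596 + 7.865 + 7.521 + 732.9 = 752.882

752.882 nanolitres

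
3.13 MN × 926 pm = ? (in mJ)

2.89838 mJ

3.13 × 10⁶ × 926 × 10⁻¹² = 2898.38 × 10⁻⁶ J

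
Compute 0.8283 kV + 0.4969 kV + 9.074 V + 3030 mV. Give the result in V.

In V:
  0.8283 kV = 0.8283 × 10³ V = 828.3
  0.4969 kV = 0.4969 × 10³ V = 496.9
  9.074 V → 9.074
  3030 mV = 3030 × 10⁻³ V = 3.03
Sum: 828.3 + 496.9 + 9.074 + 3.03 = 1337.304

1337.304 V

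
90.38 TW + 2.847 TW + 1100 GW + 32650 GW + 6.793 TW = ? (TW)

133.77 TW

In TW:
  90.38 TW → 90.38
  2.847 TW → 2.847
  1100 GW = 1100 × 10⁻³ TW = 1.1
  32650 GW = 32650 × 10⁻³ TW = 32.65
  6.793 TW → 6.793
Sum: 90.38 + 2.847 + 1.1 + 32.65 + 6.793 = 133.77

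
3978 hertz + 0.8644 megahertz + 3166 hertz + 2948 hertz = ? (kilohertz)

In kilohertz:
  3978 hertz = 3978 × 10⁻³ kilohertz = 3.978
  0.8644 megahertz = 0.8644 × 10³ kilohertz = 864.4
  3166 hertz = 3166 × 10⁻³ kilohertz = 3.166
  2948 hertz = 2948 × 10⁻³ kilohertz = 2.948
Sum: 3.978 + 864.4 + 3.166 + 2.948 = 874.492

874.492 kilohertz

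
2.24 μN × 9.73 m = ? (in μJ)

21.7952 μJ

2.24 × 10^-6 × 9.73 = 21.7952 × 10^-6 J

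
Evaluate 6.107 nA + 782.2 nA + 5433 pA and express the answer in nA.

In nA:
  6.107 nA → 6.107
  782.2 nA → 782.2
  5433 pA = 5433 × 10⁻³ nA = 5.433
Sum: 6.107 + 782.2 + 5.433 = 793.74

793.74 nA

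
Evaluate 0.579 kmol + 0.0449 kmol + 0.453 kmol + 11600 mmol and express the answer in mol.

1088.5 mol

In mol:
  0.579 kmol = 0.579 × 10³ mol = 579
  0.0449 kmol = 0.0449 × 10³ mol = 44.9
  0.453 kmol = 0.453 × 10³ mol = 453
  11600 mmol = 11600 × 10⁻³ mol = 11.6
Sum: 579 + 44.9 + 453 + 11.6 = 1088.5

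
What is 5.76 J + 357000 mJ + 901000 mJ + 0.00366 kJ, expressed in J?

In J:
  5.76 J → 5.76
  357000 mJ = 357000 × 10^-3 J = 357
  901000 mJ = 901000 × 10^-3 J = 901
  0.00366 kJ = 0.00366 × 10^3 J = 3.66
Sum: 5.76 + 357 + 901 + 3.66 = 1267.42

1267.42 J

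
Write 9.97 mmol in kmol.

milli = 10⁻³, kilo = 10³; factor is 10⁻⁶.
9.97 × 10⁻⁶ = 0.00000997

0.00000997 kmol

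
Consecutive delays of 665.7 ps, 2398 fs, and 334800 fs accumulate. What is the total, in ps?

In ps:
  665.7 ps → 665.7
  2398 fs = 2398e-3 ps = 2.398
  334800 fs = 334800e-3 ps = 334.8
Sum: 665.7 + 2.398 + 334.8 = 1002.898

1002.898 ps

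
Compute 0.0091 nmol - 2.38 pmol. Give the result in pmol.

6.72 pmol

In pmol:
  0.0091 nmol = 0.0091 × 10³ pmol = 9.1
  2.38 pmol → 2.38
Difference: 9.1 - 2.38 = 6.72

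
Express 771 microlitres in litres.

micro = 10⁻⁶, (no prefix) = 10⁰; factor is 10⁻⁶.
771 × 10⁻⁶ = 0.000771

0.000771 litres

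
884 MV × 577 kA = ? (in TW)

510.068 TW

884e6 × 577e3 = 510068e9 W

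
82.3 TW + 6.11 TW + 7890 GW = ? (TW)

96.3 TW

In TW:
  82.3 TW → 82.3
  6.11 TW → 6.11
  7890 GW = 7890 × 10^-3 TW = 7.89
Sum: 82.3 + 6.11 + 7.89 = 96.3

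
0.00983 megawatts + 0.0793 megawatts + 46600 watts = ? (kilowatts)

135.73 kilowatts

In kilowatts:
  0.00983 megawatts = 0.00983 × 10^3 kilowatts = 9.83
  0.0793 megawatts = 0.0793 × 10^3 kilowatts = 79.3
  46600 watts = 46600 × 10^-3 kilowatts = 46.6
Sum: 9.83 + 79.3 + 46.6 = 135.73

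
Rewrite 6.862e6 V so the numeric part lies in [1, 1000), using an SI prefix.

6.862 MV

= 6.862e6 V; 1e6 is mega.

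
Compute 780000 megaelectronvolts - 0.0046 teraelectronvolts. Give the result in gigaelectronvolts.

775.4 gigaelectronvolts

In gigaelectronvolts:
  780000 megaelectronvolts = 780000 × 10^-3 gigaelectronvolts = 780
  0.0046 teraelectronvolts = 0.0046 × 10^3 gigaelectronvolts = 4.6
Difference: 780 - 4.6 = 775.4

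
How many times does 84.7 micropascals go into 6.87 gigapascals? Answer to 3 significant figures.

(6.87e9) / (84.7e-6) = 0.08111e15

81100000000000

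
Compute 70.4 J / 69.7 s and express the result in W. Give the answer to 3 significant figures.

1.01 W

(70.4) / (69.7) = 1.01 W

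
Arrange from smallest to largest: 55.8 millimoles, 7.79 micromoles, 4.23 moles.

55.8 millimoles = 0.0558 moles
7.79 micromoles = 0.00000779 moles
4.23 moles = 4.23 moles

7.79 micromoles < 55.8 millimoles < 4.23 moles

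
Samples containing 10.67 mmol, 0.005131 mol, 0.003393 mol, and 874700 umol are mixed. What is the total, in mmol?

In mmol:
  10.67 mmol → 10.67
  0.005131 mol = 0.005131e3 mmol = 5.131
  0.003393 mol = 0.003393e3 mmol = 3.393
  874700 umol = 874700e-3 mmol = 874.7
Sum: 10.67 + 5.131 + 3.393 + 874.7 = 893.894

893.894 mmol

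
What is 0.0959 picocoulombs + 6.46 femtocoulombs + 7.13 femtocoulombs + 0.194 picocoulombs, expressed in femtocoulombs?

In femtocoulombs:
  0.0959 picocoulombs = 0.0959 × 10³ femtocoulombs = 95.9
  6.46 femtocoulombs → 6.46
  7.13 femtocoulombs → 7.13
  0.194 picocoulombs = 0.194 × 10³ femtocoulombs = 194
Sum: 95.9 + 6.46 + 7.13 + 194 = 303.49

303.49 femtocoulombs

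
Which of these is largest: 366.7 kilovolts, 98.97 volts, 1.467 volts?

366.7 kilovolts

366.7 kilovolts = 366700 volts
98.97 volts = 98.97 volts
1.467 volts = 1.467 volts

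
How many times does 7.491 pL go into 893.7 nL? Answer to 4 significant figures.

(893.7 × 10^-9) / (7.491 × 10^-12) = 119.3 × 10^3

119300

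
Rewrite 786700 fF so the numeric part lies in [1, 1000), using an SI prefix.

= 786.7 × 10^-12 F; 10^-12 is pico.

786.7 pF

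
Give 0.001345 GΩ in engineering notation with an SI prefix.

1.345 MΩ

= 1.345 × 10⁶ Ω; 10⁶ is mega.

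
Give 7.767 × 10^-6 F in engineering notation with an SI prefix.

7.767 µF

= 7.767 × 10^-6 F; 10^-6 is micro.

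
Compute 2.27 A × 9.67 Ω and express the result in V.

21.9509 V

2.27 × 9.67 = 21.9509 V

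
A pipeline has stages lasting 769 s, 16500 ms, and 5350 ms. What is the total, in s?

790.85 s

In s:
  769 s → 769
  16500 ms = 16500e-3 s = 16.5
  5350 ms = 5350e-3 s = 5.35
Sum: 769 + 16.5 + 5.35 = 790.85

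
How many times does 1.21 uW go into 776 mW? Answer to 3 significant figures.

641000

(776 × 10⁻³) / (1.21 × 10⁻⁶) = 641.3 × 10³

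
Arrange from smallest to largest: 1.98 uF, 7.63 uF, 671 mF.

1.98 uF < 7.63 uF < 671 mF

1.98 uF = 0.00000198 F
7.63 uF = 0.00000763 F
671 mF = 0.671 F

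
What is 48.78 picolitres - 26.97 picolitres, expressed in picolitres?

21.81 picolitres

In picolitres:
  48.78 picolitres → 48.78
  26.97 picolitres → 26.97
Difference: 48.78 - 26.97 = 21.81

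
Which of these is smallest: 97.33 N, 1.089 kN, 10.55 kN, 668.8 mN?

97.33 N = 97.33 N
1.089 kN = 1089 N
10.55 kN = 10550 N
668.8 mN = 0.6688 N

668.8 mN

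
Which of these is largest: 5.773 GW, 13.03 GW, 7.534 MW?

13.03 GW

5.773 GW = 5773000000 W
13.03 GW = 13030000000 W
7.534 MW = 7534000 W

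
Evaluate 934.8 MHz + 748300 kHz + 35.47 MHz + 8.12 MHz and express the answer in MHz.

In MHz:
  934.8 MHz → 934.8
  748300 kHz = 748300e-3 MHz = 748.3
  35.47 MHz → 35.47
  8.12 MHz → 8.12
Sum: 934.8 + 748.3 + 35.47 + 8.12 = 1726.69

1726.69 MHz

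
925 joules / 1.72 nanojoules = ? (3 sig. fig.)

538000000000

(925) / (1.72 × 10⁻⁹) = 537.8 × 10⁹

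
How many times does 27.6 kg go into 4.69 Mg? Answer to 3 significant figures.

170

(4.69e6) / (27.6e3) = 0.1699e3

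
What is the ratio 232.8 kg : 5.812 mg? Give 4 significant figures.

(232.8 × 10³) / (5.812 × 10⁻³) = 40.055 × 10⁶

40060000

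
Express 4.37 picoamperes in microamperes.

0.00000437 microamperes

pico = 10^-12, micro = 10^-6; factor is 10^-6.
4.37 × 10^-6 = 0.00000437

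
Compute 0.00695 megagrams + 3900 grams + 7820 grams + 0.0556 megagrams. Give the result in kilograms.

In kilograms:
  0.00695 megagrams = 0.00695 × 10³ kilograms = 6.95
  3900 grams = 3900 × 10⁻³ kilograms = 3.9
  7820 grams = 7820 × 10⁻³ kilograms = 7.82
  0.0556 megagrams = 0.0556 × 10³ kilograms = 55.6
Sum: 6.95 + 3.9 + 7.82 + 55.6 = 74.27

74.27 kilograms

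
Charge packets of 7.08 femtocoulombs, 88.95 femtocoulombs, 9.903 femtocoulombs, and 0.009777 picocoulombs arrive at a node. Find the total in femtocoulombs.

In femtocoulombs:
  7.08 femtocoulombs → 7.08
  88.95 femtocoulombs → 88.95
  9.903 femtocoulombs → 9.903
  0.009777 picocoulombs = 0.009777 × 10³ femtocoulombs = 9.777
Sum: 7.08 + 88.95 + 9.903 + 9.777 = 115.71

115.71 femtocoulombs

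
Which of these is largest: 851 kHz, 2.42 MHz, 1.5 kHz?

851 kHz = 851000 Hz
2.42 MHz = 2420000 Hz
1.5 kHz = 1500 Hz

2.42 MHz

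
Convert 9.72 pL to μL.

0.00000972 μL

pico = 1e-12, micro = 1e-6; factor is 1e-6.
9.72 × 1e-6 = 0.00000972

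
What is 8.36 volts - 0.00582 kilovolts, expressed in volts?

In volts:
  8.36 volts → 8.36
  0.00582 kilovolts = 0.00582 × 10³ volts = 5.82
Difference: 8.36 - 5.82 = 2.54

2.54 volts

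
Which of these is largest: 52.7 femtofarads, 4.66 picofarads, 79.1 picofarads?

79.1 picofarads

52.7 femtofarads = 0.0000000000000527 farads
4.66 picofarads = 0.00000000000466 farads
79.1 picofarads = 0.0000000000791 farads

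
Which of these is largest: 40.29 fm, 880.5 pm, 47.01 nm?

47.01 nm

40.29 fm = 0.00000000000004029 m
880.5 pm = 0.0000000008805 m
47.01 nm = 0.00000004701 m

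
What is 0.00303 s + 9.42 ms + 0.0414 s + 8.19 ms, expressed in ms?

62.04 ms

In ms:
  0.00303 s = 0.00303 × 10³ ms = 3.03
  9.42 ms → 9.42
  0.0414 s = 0.0414 × 10³ ms = 41.4
  8.19 ms → 8.19
Sum: 3.03 + 9.42 + 41.4 + 8.19 = 62.04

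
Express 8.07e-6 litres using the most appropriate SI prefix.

8.07 microlitres

= 8.07e-6 litres; 1e-6 is micro.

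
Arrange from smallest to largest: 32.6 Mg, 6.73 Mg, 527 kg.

32.6 Mg = 32600000 g
6.73 Mg = 6730000 g
527 kg = 527000 g

527 kg < 6.73 Mg < 32.6 Mg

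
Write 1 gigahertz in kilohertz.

giga = 1e9, kilo = 1e3; factor is 1e6.
1 × 1e6 = 1000000

1000000 kilohertz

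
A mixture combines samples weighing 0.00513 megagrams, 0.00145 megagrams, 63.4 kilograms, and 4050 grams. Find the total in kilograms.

In kilograms:
  0.00513 megagrams = 0.00513 × 10^3 kilograms = 5.13
  0.00145 megagrams = 0.00145 × 10^3 kilograms = 1.45
  63.4 kilograms → 63.4
  4050 grams = 4050 × 10^-3 kilograms = 4.05
Sum: 5.13 + 1.45 + 63.4 + 4.05 = 74.03

74.03 kilograms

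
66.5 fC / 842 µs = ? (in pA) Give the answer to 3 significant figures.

(66.5 × 10⁻¹⁵) / (842 × 10⁻⁶) = 0.078979 × 10⁻⁹ A

79.0 pA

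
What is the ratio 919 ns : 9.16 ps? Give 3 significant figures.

100000

(919 × 10⁻⁹) / (9.16 × 10⁻¹²) = 100.3 × 10³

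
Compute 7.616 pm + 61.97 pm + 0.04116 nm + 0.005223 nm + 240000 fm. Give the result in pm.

In pm:
  7.616 pm → 7.616
  61.97 pm → 61.97
  0.04116 nm = 0.04116 × 10³ pm = 41.16
  0.005223 nm = 0.005223 × 10³ pm = 5.223
  240000 fm = 240000 × 10⁻³ pm = 240
Sum: 7.616 + 61.97 + 41.16 + 5.223 + 240 = 355.969

355.969 pm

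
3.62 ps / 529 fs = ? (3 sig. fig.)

(3.62 × 10^-12) / (529 × 10^-15) = 0.006843 × 10^3

6.84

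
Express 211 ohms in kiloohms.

0.211 kiloohms

(no prefix) = 1e0, kilo = 1e3; factor is 1e-3.
211 × 1e-3 = 0.211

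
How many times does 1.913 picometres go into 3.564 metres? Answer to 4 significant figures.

1863000000000

(3.564) / (1.913 × 10⁻¹²) = 1.863 × 10¹²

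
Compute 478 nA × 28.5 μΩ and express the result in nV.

0.013623 nV

478 × 10^-9 × 28.5 × 10^-6 = 13623 × 10^-15 V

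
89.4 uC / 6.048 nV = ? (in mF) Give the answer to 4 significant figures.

(89.4e-6) / (6.048e-9) = 14.7817e3 F

14780000 mF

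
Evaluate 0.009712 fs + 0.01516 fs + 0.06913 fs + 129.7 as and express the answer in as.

223.702 as

In as:
  0.009712 fs = 0.009712 × 10³ as = 9.712
  0.01516 fs = 0.01516 × 10³ as = 15.16
  0.06913 fs = 0.06913 × 10³ as = 69.13
  129.7 as → 129.7
Sum: 9.712 + 15.16 + 69.13 + 129.7 = 223.702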